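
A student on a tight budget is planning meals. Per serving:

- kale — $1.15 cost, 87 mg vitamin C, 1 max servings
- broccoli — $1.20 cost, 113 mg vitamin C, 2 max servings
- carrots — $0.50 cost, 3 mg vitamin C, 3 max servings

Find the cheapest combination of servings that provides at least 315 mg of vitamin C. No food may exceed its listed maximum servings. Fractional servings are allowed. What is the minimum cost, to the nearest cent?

Cost per mg of vitamin C: broccoli $0.0106, kale $0.0132, carrots $0.1667.
Take 2 servings of broccoli: +226.0 mg vitamin C for $2.40 (total $2.40, still need 89.0 mg).
Take 1 serving of kale: +87.0 mg vitamin C for $1.15 (total $3.55, still need 2.0 mg).
Take 0.6667 servings of carrots: +2.0 mg vitamin C for $0.33 (total $3.88, still need 0.0 mg).
Greedy by cheapest-per-mg is optimal for a single linear constraint, so the minimum cost is $3.88.

$3.88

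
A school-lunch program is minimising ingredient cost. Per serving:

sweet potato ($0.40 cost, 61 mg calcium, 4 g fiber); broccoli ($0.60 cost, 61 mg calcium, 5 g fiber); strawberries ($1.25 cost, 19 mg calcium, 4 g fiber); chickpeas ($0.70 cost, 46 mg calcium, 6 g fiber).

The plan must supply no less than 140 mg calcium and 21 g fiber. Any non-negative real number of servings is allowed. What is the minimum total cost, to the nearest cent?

$2.10

Check every corner: each single food scaled to meet both minima, and each pair solved so both constraints bind.
sweet potato only: max(140/61, 21/4) = 5.25 servings → $2.10.
broccoli only: max(140/61, 21/5) = 4.2 servings → $2.52.
strawberries only: max(140/19, 21/4) = 7.368 servings → $9.21.
chickpeas only: max(140/46, 21/6) = 3.5 servings → $2.45.
sweet potato + broccoli: intersection lies outside the first quadrant.
sweet potato + strawberries with both tight: 0.9583 servings and 4.292 servings → $5.75.
sweet potato + chickpeas: intersection lies outside the first quadrant.
broccoli + strawberries with both tight: 1.081 servings and 3.899 servings → $5.52.
broccoli + chickpeas: the both-tight solution has a negative serving — not a feasible corner.
strawberries + chickpeas with both tight: 1.8 servings and 2.3 servings → $3.86.
Cheapest feasible corner: $2.10.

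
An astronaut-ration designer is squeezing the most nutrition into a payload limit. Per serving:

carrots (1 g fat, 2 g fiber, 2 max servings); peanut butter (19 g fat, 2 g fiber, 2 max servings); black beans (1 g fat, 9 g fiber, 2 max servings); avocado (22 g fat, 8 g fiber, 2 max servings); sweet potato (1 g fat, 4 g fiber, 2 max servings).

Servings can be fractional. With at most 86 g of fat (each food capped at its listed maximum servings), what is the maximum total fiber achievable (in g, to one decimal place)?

Fiber per g fat: black beans 9, sweet potato 4, carrots 2, avocado 0.3636, peanut butter 0.1053.
Take 2 servings of black beans: uses 2 g fat, +18.0 g fiber (running total 18.0 g).
Take 2 servings of sweet potato: uses 2 g fat, +8.0 g fiber (running total 26.0 g).
Take 2 servings of carrots: uses 2 g fat, +4.0 g fiber (running total 30.0 g).
Take 2 servings of avocado: uses 44 g fat, +16.0 g fiber (running total 46.0 g).
Take 1.895 servings of peanut butter: uses 36 g fat, +3.8 g fiber (running total 49.8 g).
Filling greedily by fiber-per-g fat is optimal for one linear limit, giving 49.8 g.

49.8 g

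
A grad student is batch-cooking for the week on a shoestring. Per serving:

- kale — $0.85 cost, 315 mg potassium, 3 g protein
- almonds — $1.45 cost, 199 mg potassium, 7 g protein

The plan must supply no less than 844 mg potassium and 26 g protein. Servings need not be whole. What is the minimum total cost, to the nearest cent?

$5.49

kale only: max(844/315, 26/3) = 8.667 servings → $7.37.
almonds only: max(844/199, 26/7) = 4.241 servings → $6.15.
kale + almonds with both tight: 0.4565 servings and 3.519 servings → $5.49.
The minimum over all feasible corners is $5.49.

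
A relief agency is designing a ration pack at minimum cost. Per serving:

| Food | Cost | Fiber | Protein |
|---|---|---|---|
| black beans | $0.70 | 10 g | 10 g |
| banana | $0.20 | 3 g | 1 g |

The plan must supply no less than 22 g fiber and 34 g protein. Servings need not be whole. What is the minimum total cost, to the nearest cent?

For a min-cost LP with two ≥-constraints, a basic feasible solution has at most two positive variables.
black beans only: max(22/10, 34/10) = 3.4 servings → $2.38.
banana only: max(22/3, 34/1) = 34 servings → $6.80.
black beans + banana with both targets exact would need a negative amount; discard.
The minimum over all feasible corners is $2.38.

$2.38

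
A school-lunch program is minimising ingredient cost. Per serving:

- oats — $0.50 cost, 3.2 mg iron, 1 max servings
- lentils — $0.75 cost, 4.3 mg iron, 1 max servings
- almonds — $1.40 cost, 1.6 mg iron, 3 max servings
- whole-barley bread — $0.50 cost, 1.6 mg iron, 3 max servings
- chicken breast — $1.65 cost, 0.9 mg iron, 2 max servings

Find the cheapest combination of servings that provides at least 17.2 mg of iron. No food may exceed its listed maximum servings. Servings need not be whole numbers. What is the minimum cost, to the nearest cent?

Cost per mg of iron: oats $0.1562, lentils $0.1744, whole-barley bread $0.3125, almonds $0.8750, chicken breast $1.8333.
Take 1 serving of oats: +3.2 mg iron for $0.50 (total $0.50, still need 14.0 mg).
Take 1 serving of lentils: +4.3 mg iron for $0.75 (total $1.25, still need 9.7 mg).
Take 3 servings of whole-barley bread: +4.8 mg iron for $1.50 (total $2.75, still need 4.9 mg).
Take 3 servings of almonds: +4.8 mg iron for $4.20 (total $6.95, still need 0.1 mg).
Take 0.1111 servings of chicken breast: +0.1 mg iron for $0.18 (total $7.13, still need 0.0 mg).
Greedy by cheapest-per-mg is optimal for a single linear constraint, so the minimum cost is $7.13.

$7.13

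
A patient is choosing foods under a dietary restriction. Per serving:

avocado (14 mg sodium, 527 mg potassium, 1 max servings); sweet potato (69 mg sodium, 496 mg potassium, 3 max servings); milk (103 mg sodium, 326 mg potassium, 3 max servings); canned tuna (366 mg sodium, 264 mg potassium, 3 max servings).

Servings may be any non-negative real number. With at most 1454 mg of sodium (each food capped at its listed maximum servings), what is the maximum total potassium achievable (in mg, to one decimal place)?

3659.5 mg

Potassium per mg sodium: avocado 37.64, sweet potato 7.188, milk 3.165, canned tuna 0.7213.
Take 1 serving of avocado: uses 14 mg sodium, +527.0 mg potassium (running total 527.0 mg).
Take 3 servings of sweet potato: uses 207 mg sodium, +1488.0 mg potassium (running total 2015.0 mg).
Take 3 servings of milk: uses 309 mg sodium, +978.0 mg potassium (running total 2993.0 mg).
Take 2.525 servings of canned tuna: uses 924 mg sodium, +666.5 mg potassium (running total 3659.5 mg).
Greedy by best ratio exhausts the sodium allowance optimally: 3659.5 mg.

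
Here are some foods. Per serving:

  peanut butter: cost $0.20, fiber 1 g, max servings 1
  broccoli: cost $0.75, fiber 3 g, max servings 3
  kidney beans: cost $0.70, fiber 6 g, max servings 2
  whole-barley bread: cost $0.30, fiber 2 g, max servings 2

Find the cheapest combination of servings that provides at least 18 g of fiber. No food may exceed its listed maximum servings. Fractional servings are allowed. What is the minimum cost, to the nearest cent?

Cost per g of fiber: kidney beans $0.1167, whole-barley bread $0.1500, peanut butter $0.2000, broccoli $0.2500.
Take 2 servings of kidney beans: +12.0 g fiber for $1.40 (total $1.40, still need 6.0 g).
Take 2 servings of whole-barley bread: +4.0 g fiber for $0.60 (total $2.00, still need 2.0 g).
Take 1 serving of peanut butter: +1.0 g fiber for $0.20 (total $2.20, still need 1.0 g).
Take 0.3333 servings of broccoli: +1.0 g fiber for $0.25 (total $2.45, still need 0.0 g).
Greedy by cheapest-per-g is optimal for a single linear constraint, so the minimum cost is $2.45.

$2.45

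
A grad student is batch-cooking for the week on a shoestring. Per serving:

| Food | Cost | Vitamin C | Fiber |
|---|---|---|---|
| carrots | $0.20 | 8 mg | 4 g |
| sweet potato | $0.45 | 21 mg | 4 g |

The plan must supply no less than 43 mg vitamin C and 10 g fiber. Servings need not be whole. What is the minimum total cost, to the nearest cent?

Two binding constraints pin down two serving amounts, so the optimal mix uses at most two foods. The candidates are each food alone (scaled to the tighter of vitamin C/fiber) and each pair with both constraints tight.
carrots only: max(43/8, 10/4) = 5.375 servings → $1.07.
sweet potato only: max(43/21, 10/4) = 2.5 servings → $1.12.
carrots + sweet potato with both tight: 0.7308 servings and 1.769 servings → $0.94.
Cheapest feasible corner: $0.94.

$0.94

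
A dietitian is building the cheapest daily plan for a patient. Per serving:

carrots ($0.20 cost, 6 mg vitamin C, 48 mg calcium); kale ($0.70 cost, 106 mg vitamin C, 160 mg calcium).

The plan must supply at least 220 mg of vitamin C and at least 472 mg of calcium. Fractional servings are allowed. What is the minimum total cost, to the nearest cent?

$2.03

Check every corner: each single food scaled to meet both minima, and each pair solved so both constraints bind.
carrots only: max(220/6, 472/48) = 36.67 servings → $7.33.
kale only: max(220/106, 472/160) = 2.95 servings → $2.06.
carrots + kale with both tight: 3.593 servings and 1.872 servings → $2.03.
The minimum over all feasible corners is $2.03.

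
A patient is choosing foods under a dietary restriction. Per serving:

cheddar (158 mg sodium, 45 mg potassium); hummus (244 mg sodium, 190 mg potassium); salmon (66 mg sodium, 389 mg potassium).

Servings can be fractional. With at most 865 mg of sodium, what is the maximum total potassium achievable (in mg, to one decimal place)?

Potassium per mg sodium: salmon 5.894, hummus 0.7787, cheddar 0.2848.
With no serving limits, spend the whole sodium allowance on salmon: 865 mg / 66 mg × 389 mg = 5098.3 mg.

5098.3 mg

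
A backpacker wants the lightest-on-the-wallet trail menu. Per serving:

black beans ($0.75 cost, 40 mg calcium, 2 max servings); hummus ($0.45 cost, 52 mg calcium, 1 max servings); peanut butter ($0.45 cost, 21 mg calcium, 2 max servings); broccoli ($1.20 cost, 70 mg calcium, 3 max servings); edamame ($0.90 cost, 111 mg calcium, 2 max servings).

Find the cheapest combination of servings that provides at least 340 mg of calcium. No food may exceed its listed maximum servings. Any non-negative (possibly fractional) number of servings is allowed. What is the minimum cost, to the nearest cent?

Cost per mg of calcium: edamame $0.0081, hummus $0.0087, broccoli $0.0171, black beans $0.0187, peanut butter $0.0214.
Take 2 servings of edamame: +222.0 mg calcium for $1.80 (total $1.80, still need 118.0 mg).
Take 1 serving of hummus: +52.0 mg calcium for $0.45 (total $2.25, still need 66.0 mg).
Take 0.9429 servings of broccoli: +66.0 mg calcium for $1.13 (total $3.38, still need 0.0 mg).
Filling from the cheapest source first is optimal under one linear minimum: $3.38.

$3.38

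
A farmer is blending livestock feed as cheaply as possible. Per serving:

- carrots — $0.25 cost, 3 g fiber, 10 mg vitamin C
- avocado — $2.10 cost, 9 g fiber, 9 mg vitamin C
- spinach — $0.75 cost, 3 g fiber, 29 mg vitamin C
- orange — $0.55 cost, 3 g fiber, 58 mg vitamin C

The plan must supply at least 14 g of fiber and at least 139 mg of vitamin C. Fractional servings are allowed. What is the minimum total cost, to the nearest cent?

$1.74

carrots only: max(14/3, 139/10) = 13.9 servings → $3.48.
avocado only: max(14/9, 139/9) = 15.44 servings → $32.43.
spinach only: max(14/3, 139/29) = 4.793 servings → $3.59.
orange only: max(14/3, 139/58) = 4.667 servings → $2.57.
carrots + avocado with both targets exact would need a negative amount; discard.
carrots + spinach: the both-tight solution has a negative serving — not a feasible corner.
carrots + orange with both tight: 2.743 servings and 1.924 servings → $1.74.
avocado + spinach with both targets exact would need a negative amount; discard.
avocado + orange with both tight: 0.798 servings and 2.273 servings → $2.93.
spinach + orange with both tight: 4.54 servings and 0.1264 servings → $3.47.
The minimum over all feasible corners is $1.74.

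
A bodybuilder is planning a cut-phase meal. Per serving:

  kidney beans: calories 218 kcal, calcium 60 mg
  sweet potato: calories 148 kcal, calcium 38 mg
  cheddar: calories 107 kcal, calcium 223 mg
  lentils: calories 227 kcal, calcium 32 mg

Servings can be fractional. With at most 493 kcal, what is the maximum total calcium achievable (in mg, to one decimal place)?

1027.5 mg

Calcium per kcal: cheddar 2.084, kidney beans 0.2752, sweet potato 0.2568, lentils 0.141.
With no serving limits, spend the whole calories allowance on cheddar: 493 kcal / 107 kcal × 223 mg = 1027.5 mg.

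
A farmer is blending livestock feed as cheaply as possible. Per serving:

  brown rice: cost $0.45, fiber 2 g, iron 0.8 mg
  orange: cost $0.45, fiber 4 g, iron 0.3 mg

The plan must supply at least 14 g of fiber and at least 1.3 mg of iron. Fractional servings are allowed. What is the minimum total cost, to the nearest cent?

$1.66

Check every corner: each single food scaled to meet both minima, and each pair solved so both constraints bind.
brown rice only: max(14/2, 1.3/0.8) = 7 servings → $3.15.
orange only: max(14/4, 1.3/0.3) = 4.333 servings → $1.95.
brown rice + orange with both tight: 0.3846 servings and 3.308 servings → $1.66.
The minimum over all feasible corners is $1.66.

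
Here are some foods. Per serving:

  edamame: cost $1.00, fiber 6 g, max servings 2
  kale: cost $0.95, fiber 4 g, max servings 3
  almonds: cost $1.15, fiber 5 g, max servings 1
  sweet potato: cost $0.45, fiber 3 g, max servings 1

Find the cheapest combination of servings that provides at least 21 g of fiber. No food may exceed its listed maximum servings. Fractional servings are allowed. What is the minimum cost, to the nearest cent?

Cost per g of fiber: sweet potato $0.1500, edamame $0.1667, almonds $0.2300, kale $0.2375.
Take 1 serving of sweet potato: +3.0 g fiber for $0.45 (total $0.45, still need 18.0 g).
Take 2 servings of edamame: +12.0 g fiber for $2.00 (total $2.45, still need 6.0 g).
Take 1 serving of almonds: +5.0 g fiber for $1.15 (total $3.60, still need 1.0 g).
Take 0.25 servings of kale: +1.0 g fiber for $0.24 (total $3.84, still need 0.0 g).
Filling from the cheapest source first is optimal under one linear minimum: $3.84.

$3.84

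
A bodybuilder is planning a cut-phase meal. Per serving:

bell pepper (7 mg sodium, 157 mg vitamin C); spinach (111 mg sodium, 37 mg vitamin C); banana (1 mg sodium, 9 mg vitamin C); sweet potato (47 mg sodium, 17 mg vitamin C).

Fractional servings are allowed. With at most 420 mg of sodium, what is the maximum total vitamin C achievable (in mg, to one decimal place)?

9420.0 mg

Vitamin C per mg sodium: bell pepper 22.43, banana 9, sweet potato 0.3617, spinach 0.3333.
With no serving limits, spend the whole sodium allowance on bell pepper: 420 mg / 7 mg × 157 mg = 9420.0 mg.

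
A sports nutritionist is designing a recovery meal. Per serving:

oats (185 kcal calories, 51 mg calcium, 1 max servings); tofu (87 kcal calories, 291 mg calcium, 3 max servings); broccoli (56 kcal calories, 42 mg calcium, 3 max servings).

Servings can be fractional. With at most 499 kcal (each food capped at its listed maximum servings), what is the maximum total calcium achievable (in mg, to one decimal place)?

Calcium per kcal: tofu 3.345, broccoli 0.75, oats 0.2757.
Take 3 servings of tofu: uses 261 kcal, +873.0 mg calcium (running total 873.0 mg).
Take 3 servings of broccoli: uses 168 kcal, +126.0 mg calcium (running total 999.0 mg).
Take 0.3784 servings of oats: uses 70 kcal, +19.3 mg calcium (running total 1018.3 mg).
Filling greedily by calcium-per-kcal is optimal for one linear limit, giving 1018.3 mg.

1018.3 mg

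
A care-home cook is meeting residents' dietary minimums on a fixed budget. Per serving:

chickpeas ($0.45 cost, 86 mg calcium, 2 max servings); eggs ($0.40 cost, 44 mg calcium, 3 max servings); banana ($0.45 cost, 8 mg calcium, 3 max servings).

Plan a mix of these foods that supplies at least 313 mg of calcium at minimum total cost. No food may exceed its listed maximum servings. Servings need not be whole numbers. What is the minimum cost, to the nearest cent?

$2.61

Cost per mg of calcium: chickpeas $0.0052, eggs $0.0091, banana $0.0563.
Take 2 servings of chickpeas: +172.0 mg calcium for $0.90 (total $0.90, still need 141.0 mg).
Take 3 servings of eggs: +132.0 mg calcium for $1.20 (total $2.10, still need 9.0 mg).
Take 1.125 servings of banana: +9.0 mg calcium for $0.51 (total $2.61, still need 0.0 mg).
Filling from the cheapest source first is optimal under one linear minimum: $2.61.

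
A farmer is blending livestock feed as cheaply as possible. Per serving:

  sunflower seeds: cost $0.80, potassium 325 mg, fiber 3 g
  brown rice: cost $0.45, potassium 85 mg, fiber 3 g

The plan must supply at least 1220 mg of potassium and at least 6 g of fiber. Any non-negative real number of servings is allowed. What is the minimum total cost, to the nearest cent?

$3.00

Minimising a linear cost over {potassium ≥ 1220, fiber ≥ 6, servings ≥ 0} — the optimum is at a vertex, using one or two foods.
sunflower seeds only: max(1220/325, 6/3) = 3.754 servings → $3.00.
brown rice only: max(1220/85, 6/3) = 14.35 servings → $6.46.
sunflower seeds + brown rice: the both-tight solution has a negative serving — not a feasible corner.
Cheapest feasible corner: $3.00.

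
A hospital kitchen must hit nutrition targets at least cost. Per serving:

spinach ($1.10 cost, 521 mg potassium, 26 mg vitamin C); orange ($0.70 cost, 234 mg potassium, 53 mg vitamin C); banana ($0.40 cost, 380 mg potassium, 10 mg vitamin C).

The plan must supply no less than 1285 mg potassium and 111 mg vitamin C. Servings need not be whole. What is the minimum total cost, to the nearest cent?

$2.10

Check every corner: each single food scaled to meet both minima, and each pair solved so both constraints bind.
spinach only: max(1285/521, 111/26) = 4.269 servings → $4.70.
orange only: max(1285/234, 111/53) = 5.491 servings → $3.84.
banana only: max(1285/380, 111/10) = 11.1 servings → $4.44.
spinach + orange with both tight: 1.957 servings and 1.134 servings → $2.95.
spinach + banana with both targets exact would need a negative amount; discard.
orange + banana with both tight: 1.648 servings and 2.367 servings → $2.10.
The minimum over all feasible corners is $2.10.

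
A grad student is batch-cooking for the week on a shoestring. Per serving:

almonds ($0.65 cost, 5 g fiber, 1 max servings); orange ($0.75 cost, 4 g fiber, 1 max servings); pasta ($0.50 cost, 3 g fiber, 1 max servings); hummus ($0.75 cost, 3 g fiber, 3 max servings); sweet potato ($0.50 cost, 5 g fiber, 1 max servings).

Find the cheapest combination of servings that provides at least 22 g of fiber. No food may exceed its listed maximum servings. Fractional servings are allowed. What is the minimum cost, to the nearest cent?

Cost per g of fiber: sweet potato $0.1000, almonds $0.1300, pasta $0.1667, orange $0.1875, hummus $0.2500.
Take 1 serving of sweet potato: +5.0 g fiber for $0.50 (total $0.50, still need 17.0 g).
Take 1 serving of almonds: +5.0 g fiber for $0.65 (total $1.15, still need 12.0 g).
Take 1 serving of pasta: +3.0 g fiber for $0.50 (total $1.65, still need 9.0 g).
Take 1 serving of orange: +4.0 g fiber for $0.75 (total $2.40, still need 5.0 g).
Take 1.667 servings of hummus: +5.0 g fiber for $1.25 (total $3.65, still need 0.0 g).
Filling from the cheapest source first is optimal under one linear minimum: $3.65.

$3.65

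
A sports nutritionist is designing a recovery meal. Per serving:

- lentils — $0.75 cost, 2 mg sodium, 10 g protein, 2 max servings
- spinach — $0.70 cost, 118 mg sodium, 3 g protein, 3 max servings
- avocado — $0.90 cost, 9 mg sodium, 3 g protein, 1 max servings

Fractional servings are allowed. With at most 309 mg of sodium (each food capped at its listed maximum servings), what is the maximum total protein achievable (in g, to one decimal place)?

Protein per mg sodium: lentils 5, avocado 0.3333, spinach 0.02542.
Take 2 servings of lentils: uses 4 mg sodium, +20.0 g protein (running total 20.0 g).
Take 1 serving of avocado: uses 9 mg sodium, +3.0 g protein (running total 23.0 g).
Take 2.508 servings of spinach: uses 296 mg sodium, +7.5 g protein (running total 30.5 g).
Filling greedily by protein-per-mg sodium is optimal for one linear limit, giving 30.5 g.

30.5 g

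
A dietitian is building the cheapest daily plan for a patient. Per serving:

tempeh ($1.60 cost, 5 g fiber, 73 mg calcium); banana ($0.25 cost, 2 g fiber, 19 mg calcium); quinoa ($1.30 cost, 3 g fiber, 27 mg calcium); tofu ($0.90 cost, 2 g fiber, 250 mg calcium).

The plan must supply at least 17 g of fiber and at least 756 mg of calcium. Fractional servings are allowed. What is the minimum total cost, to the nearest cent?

tempeh only: max(17/5, 756/73) = 10.36 servings → $16.57.
banana only: max(17/2, 756/19) = 39.79 servings → $9.95.
quinoa only: max(17/3, 756/27) = 28 servings → $36.40.
tofu only: max(17/2, 756/250) = 8.5 servings → $7.65.
tempeh + banana: the both-tight solution has a negative serving — not a feasible corner.
tempeh + quinoa with both targets exact would need a negative amount; discard.
tempeh + tofu with both tight: 2.48 servings and 2.3 servings → $6.04.
banana + quinoa: the both-tight solution has a negative serving — not a feasible corner.
banana + tofu with both tight: 5.926 servings and 2.574 servings → $3.80.
quinoa + tofu with both tight: 3.934 servings and 2.599 servings → $7.45.
So the least-cost plan costs $3.80.

$3.80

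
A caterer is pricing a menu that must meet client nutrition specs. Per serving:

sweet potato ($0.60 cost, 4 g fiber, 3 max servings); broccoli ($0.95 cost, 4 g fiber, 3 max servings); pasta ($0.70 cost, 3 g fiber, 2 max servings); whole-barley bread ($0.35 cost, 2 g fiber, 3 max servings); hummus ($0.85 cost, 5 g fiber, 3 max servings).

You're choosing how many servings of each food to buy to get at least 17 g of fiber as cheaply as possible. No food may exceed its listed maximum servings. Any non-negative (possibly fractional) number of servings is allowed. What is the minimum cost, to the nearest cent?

Cost per g of fiber: sweet potato $0.1500, hummus $0.1700, whole-barley bread $0.1750, pasta $0.2333, broccoli $0.2375.
Take 3 servings of sweet potato: +12.0 g fiber for $1.80 (total $1.80, still need 5.0 g).
Take 1 serving of hummus: +5.0 g fiber for $0.85 (total $2.65, still need 0.0 g).
Greedy by cheapest-per-g is optimal for a single linear constraint, so the minimum cost is $2.65.

$2.65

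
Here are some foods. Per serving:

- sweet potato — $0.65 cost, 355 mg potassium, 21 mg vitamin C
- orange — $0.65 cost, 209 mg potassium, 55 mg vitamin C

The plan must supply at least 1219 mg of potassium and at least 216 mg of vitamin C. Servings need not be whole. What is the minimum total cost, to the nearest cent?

At the optimum either one food covers both requirements or two foods hit both targets exactly; no other combination can be cheaper.
sweet potato only: max(1219/355, 216/21) = 10.29 servings → $6.69.
orange only: max(1219/209, 216/55) = 5.833 servings → $3.79.
sweet potato + orange with both tight: 1.447 servings and 3.375 servings → $3.13.
The minimum over all feasible corners is $3.13.

$3.13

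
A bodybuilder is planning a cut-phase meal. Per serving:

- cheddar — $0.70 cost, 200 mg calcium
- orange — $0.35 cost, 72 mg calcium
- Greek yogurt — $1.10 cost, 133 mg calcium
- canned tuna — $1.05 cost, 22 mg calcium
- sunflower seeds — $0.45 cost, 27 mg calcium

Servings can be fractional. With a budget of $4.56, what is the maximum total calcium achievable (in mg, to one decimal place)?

1302.9 mg

Calcium per dollar: cheddar 285.7, orange 205.7, Greek yogurt 120.9, sunflower seeds 60, canned tuna 20.95.
With no serving limits, spend the whole cost allowance on cheddar: $4.56 / $0.70 × 200 mg = 1302.9 mg.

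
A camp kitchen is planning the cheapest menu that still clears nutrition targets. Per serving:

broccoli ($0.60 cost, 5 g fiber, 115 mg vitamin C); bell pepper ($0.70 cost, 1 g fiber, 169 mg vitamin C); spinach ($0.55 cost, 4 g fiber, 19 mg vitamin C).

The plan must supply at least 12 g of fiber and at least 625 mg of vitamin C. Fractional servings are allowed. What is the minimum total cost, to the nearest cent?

With two linear requirements the optimum uses one or two foods; enumerate the corners.
broccoli only: max(12/5, 625/115) = 5.435 servings → $3.26.
bell pepper only: max(12/1, 625/169) = 12 servings → $8.40.
spinach only: max(12/4, 625/19) = 32.89 servings → $18.09.
broccoli + bell pepper with both tight: 1.922 servings and 2.39 servings → $2.83.
broccoli + spinach: the both-tight solution has a negative serving — not a feasible corner.
bell pepper + spinach with both tight: 3.458 servings and 2.135 servings → $3.60.
So the least-cost plan costs $2.83.

$2.83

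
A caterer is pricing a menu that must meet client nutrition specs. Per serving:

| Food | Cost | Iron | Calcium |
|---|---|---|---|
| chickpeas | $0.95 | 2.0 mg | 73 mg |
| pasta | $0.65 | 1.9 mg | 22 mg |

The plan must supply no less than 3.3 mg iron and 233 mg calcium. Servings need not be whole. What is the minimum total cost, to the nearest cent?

$3.03

The cheapest plan sits at a corner of the feasible region — with two constraints it uses at most two foods.
chickpeas only: max(3.3/2.0, 233/73) = 3.192 servings → $3.03.
pasta only: max(3.3/1.9, 233/22) = 10.59 servings → $6.88.
chickpeas + pasta with both targets exact would need a negative amount; discard.
So the least-cost plan costs $3.03.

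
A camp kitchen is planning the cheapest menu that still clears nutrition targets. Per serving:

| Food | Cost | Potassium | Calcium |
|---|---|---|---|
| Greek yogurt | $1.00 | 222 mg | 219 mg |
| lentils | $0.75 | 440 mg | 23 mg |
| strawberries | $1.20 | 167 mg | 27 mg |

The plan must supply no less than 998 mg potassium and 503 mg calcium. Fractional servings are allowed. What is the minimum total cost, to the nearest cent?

$3.05

At the optimum either one food covers both requirements or two foods hit both targets exactly; no other combination can be cheaper.
Greek yogurt only: max(998/222, 503/219) = 4.495 servings → $4.50.
lentils only: max(998/440, 503/23) = 21.87 servings → $16.40.
strawberries only: max(998/167, 503/27) = 18.63 servings → $22.36.
Greek yogurt + lentils with both tight: 2.174 servings and 1.171 servings → $3.05.
Greek yogurt + strawberries with both tight: 1.866 servings and 3.496 servings → $6.06.
lentils + strawberries with both targets exact would need a negative amount; discard.
Cheapest feasible corner: $3.05.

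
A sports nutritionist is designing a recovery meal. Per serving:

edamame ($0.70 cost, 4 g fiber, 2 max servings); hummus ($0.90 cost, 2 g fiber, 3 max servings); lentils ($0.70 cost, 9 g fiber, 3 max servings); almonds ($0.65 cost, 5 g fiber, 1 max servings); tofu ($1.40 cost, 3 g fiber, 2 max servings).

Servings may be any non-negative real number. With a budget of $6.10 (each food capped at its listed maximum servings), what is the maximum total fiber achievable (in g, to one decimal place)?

Fiber per dollar: lentils 12.86, almonds 7.692, edamame 5.714, hummus 2.222, tofu 2.143.
Take 3 servings of lentils: spends $2.10, +27.0 g fiber (running total 27.0 g).
Take 1 serving of almonds: spends $0.65, +5.0 g fiber (running total 32.0 g).
Take 2 servings of edamame: spends $1.40, +8.0 g fiber (running total 40.0 g).
Take 2.167 servings of hummus: spends $1.95, +4.3 g fiber (running total 44.3 g).
Filling greedily by fiber-per-dollar is optimal for one linear limit, giving 44.3 g.

44.3 g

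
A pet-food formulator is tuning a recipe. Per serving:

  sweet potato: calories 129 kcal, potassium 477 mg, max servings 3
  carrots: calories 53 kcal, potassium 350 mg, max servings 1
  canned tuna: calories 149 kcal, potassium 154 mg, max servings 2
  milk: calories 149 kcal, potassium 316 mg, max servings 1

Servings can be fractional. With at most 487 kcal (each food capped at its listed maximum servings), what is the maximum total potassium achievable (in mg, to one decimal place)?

1880.7 mg

Potassium per kcal: carrots 6.604, sweet potato 3.698, milk 2.121, canned tuna 1.034.
Take 1 serving of carrots: uses 53 kcal, +350.0 mg potassium (running total 350.0 mg).
Take 3 servings of sweet potato: uses 387 kcal, +1431.0 mg potassium (running total 1781.0 mg).
Take 0.3154 servings of milk: uses 47 kcal, +99.7 mg potassium (running total 1880.7 mg).
Filling greedily by potassium-per-kcal is optimal for one linear limit, giving 1880.7 mg.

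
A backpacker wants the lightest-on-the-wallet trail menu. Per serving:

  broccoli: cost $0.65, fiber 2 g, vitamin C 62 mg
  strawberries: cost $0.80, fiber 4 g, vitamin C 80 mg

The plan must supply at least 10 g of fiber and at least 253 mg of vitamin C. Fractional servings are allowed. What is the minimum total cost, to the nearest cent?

broccoli only: max(10/2, 253/62) = 5 servings → $3.25.
strawberries only: max(10/4, 253/80) = 3.163 servings → $2.53.
broccoli + strawberries with both tight: 2.409 servings and 1.295 servings → $2.60.
The minimum over all feasible corners is $2.53.

$2.53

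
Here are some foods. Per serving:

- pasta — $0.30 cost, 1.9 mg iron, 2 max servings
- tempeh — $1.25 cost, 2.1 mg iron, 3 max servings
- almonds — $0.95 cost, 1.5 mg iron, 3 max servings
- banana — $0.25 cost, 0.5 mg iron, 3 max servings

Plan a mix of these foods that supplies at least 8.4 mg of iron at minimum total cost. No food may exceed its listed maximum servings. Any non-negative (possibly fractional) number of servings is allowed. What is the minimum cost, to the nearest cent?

$3.20

Cost per mg of iron: pasta $0.1579, banana $0.5000, tempeh $0.5952, almonds $0.6333.
Take 2 servings of pasta: +3.8 mg iron for $0.60 (total $0.60, still need 4.6 mg).
Take 3 servings of banana: +1.5 mg iron for $0.75 (total $1.35, still need 3.1 mg).
Take 1.476 servings of tempeh: +3.1 mg iron for $1.85 (total $3.20, still need 0.0 mg).
Greedy by cheapest-per-mg is optimal for a single linear constraint, so the minimum cost is $3.20.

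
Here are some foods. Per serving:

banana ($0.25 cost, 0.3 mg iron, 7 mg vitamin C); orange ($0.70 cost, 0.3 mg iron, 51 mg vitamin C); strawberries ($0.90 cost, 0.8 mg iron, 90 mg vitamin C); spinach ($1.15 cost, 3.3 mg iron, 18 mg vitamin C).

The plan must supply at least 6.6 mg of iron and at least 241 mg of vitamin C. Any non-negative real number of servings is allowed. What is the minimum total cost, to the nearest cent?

$3.79

Minimising a linear cost over {iron ≥ 6.6, vitamin C ≥ 241, servings ≥ 0} — the optimum is at a vertex, using one or two foods.
banana only: max(6.6/0.3, 241/7) = 34.43 servings → $8.61.
orange only: max(6.6/0.3, 241/51) = 22 servings → $15.40.
strawberries only: max(6.6/0.8, 241/90) = 8.25 servings → $7.42.
spinach only: max(6.6/3.3, 241/18) = 13.39 servings → $15.40.
banana + orange with both tight: 20.02 servings and 1.977 servings → $6.39.
banana + strawberries with both tight: 18.75 servings and 1.22 servings → $5.78.
banana + spinach: intersection lies outside the first quadrant.
orange + strawberries: intersection lies outside the first quadrant.
orange + spinach with both tight: 4.153 servings and 1.622 servings → $4.77.
strawberries + spinach with both tight: 2.394 servings and 1.42 servings → $3.79.
The minimum over all feasible corners is $3.79.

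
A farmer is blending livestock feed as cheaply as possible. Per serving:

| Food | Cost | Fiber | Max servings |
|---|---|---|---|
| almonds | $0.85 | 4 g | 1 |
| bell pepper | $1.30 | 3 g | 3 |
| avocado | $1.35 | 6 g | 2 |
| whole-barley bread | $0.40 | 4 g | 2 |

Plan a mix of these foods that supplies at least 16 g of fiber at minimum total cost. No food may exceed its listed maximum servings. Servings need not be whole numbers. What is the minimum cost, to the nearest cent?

$2.55

Cost per g of fiber: whole-barley bread $0.1000, almonds $0.2125, avocado $0.2250, bell pepper $0.4333.
Take 2 servings of whole-barley bread: +8.0 g fiber for $0.80 (total $0.80, still need 8.0 g).
Take 1 serving of almonds: +4.0 g fiber for $0.85 (total $1.65, still need 4.0 g).
Take 0.6667 servings of avocado: +4.0 g fiber for $0.90 (total $2.55, still need 0.0 g).
Filling from the cheapest source first is optimal under one linear minimum: $2.55.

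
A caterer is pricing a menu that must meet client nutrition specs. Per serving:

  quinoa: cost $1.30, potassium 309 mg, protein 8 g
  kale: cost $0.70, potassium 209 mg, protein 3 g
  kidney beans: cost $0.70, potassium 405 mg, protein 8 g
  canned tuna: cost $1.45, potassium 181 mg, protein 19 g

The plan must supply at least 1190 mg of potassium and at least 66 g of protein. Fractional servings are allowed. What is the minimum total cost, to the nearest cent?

At the optimum either one food covers both requirements or two foods hit both targets exactly; no other combination can be cheaper.
quinoa only: max(1190/309, 66/8) = 8.25 servings → $10.72.
kale only: max(1190/209, 66/3) = 22 servings → $15.40.
kidney beans only: max(1190/405, 66/8) = 8.25 servings → $5.78.
canned tuna only: max(1190/181, 66/19) = 6.575 servings → $9.53.
quinoa + kale with both targets exact would need a negative amount; discard.
quinoa + kidney beans: the both-tight solution has a negative serving — not a feasible corner.
quinoa + canned tuna with both tight: 2.411 servings and 2.459 servings → $6.70.
kale + kidney beans: intersection lies outside the first quadrant.
kale + canned tuna with both tight: 3.111 servings and 2.982 servings → $6.50.
kidney beans + canned tuna with both tight: 1.707 servings and 2.755 servings → $5.19.
So the least-cost plan costs $5.19.

$5.19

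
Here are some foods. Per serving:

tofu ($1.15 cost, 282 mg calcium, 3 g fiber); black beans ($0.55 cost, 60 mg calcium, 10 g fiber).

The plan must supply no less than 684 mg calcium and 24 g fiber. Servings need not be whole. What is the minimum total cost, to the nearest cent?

A basic optimal solution has at most two foods positive. Try each food alone and each pair with both targets met exactly.
tofu only: max(684/282, 24/3) = 8 servings → $9.20.
black beans only: max(684/60, 24/10) = 11.4 servings → $6.27.
tofu + black beans with both tight: 2.045 servings and 1.786 servings → $3.33.
The minimum over all feasible corners is $3.33.

$3.33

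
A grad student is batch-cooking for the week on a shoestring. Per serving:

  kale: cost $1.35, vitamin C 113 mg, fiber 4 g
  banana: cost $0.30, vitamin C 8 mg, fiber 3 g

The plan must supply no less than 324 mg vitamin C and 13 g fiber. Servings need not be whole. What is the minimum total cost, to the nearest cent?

$3.99

kale only: max(324/113, 13/4) = 3.25 servings → $4.39.
banana only: max(324/8, 13/3) = 40.5 servings → $12.15.
kale + banana with both tight: 2.827 servings and 0.5635 servings → $3.99.
The minimum over all feasible corners is $3.99.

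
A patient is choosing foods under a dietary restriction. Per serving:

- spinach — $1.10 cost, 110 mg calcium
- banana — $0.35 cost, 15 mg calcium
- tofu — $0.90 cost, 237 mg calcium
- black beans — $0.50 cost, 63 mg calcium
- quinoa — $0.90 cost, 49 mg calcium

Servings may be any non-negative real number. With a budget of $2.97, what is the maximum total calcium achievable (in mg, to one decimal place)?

782.1 mg

Calcium per dollar: tofu 263.3, black beans 126, spinach 100, quinoa 54.44, banana 42.86.
With no serving limits, spend the whole cost allowance on tofu: $2.97 / $0.90 × 237 mg = 782.1 mg.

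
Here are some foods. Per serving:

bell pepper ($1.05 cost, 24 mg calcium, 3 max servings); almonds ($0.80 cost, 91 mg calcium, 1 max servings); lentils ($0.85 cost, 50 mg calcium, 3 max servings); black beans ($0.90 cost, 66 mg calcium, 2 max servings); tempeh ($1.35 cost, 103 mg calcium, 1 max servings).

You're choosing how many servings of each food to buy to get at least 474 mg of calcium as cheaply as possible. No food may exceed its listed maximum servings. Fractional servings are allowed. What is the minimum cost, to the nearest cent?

Cost per mg of calcium: almonds $0.0088, tempeh $0.0131, black beans $0.0136, lentils $0.0170, bell pepper $0.0437.
Take 1 serving of almonds: +91.0 mg calcium for $0.80 (total $0.80, still need 383.0 mg).
Take 1 serving of tempeh: +103.0 mg calcium for $1.35 (total $2.15, still need 280.0 mg).
Take 2 servings of black beans: +132.0 mg calcium for $1.80 (total $3.95, still need 148.0 mg).
Take 2.96 servings of lentils: +148.0 mg calcium for $2.52 (total $6.47, still need 0.0 mg).
Filling from the cheapest source first is optimal under one linear minimum: $6.47.

$6.47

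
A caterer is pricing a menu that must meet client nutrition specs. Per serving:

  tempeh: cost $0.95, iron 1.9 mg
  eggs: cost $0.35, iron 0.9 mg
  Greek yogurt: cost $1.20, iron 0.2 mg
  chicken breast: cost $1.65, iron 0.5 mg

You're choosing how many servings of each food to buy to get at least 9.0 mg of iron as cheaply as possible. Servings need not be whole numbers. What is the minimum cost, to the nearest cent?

Cost per mg of iron: eggs $0.3889, tempeh $0.5000, chicken breast $3.3000, Greek yogurt $6.0000.
With no serving limits, use only eggs: 9.0 mg / 0.9 mg = 10 servings × $0.35 = $3.50.

$3.50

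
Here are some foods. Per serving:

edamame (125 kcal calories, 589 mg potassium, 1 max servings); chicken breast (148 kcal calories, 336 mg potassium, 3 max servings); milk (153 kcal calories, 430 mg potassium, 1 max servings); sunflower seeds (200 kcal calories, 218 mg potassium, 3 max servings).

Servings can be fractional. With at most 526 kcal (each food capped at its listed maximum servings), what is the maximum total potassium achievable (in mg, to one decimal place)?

Potassium per kcal: edamame 4.712, milk 2.81, chicken breast 2.27, sunflower seeds 1.09.
Take 1 serving of edamame: uses 125 kcal, +589.0 mg potassium (running total 589.0 mg).
Take 1 serving of milk: uses 153 kcal, +430.0 mg potassium (running total 1019.0 mg).
Take 1.676 servings of chicken breast: uses 248 kcal, +563.0 mg potassium (running total 1582.0 mg).
Filling greedily by potassium-per-kcal is optimal for one linear limit, giving 1582.0 mg.

1582.0 mg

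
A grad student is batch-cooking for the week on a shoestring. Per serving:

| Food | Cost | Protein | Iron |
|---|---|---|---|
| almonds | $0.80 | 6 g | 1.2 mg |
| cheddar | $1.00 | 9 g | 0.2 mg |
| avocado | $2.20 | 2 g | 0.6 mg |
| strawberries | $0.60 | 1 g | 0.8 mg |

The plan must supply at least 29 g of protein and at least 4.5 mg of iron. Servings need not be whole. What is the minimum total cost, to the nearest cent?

An LP optimum is at a vertex; with two nutrient constraints at most two foods are used. Check each candidate.
almonds only: max(29/6, 4.5/1.2) = 4.833 servings → $3.87.
cheddar only: max(29/9, 4.5/0.2) = 22.5 servings → $22.50.
avocado only: max(29/2, 4.5/0.6) = 14.5 servings → $31.90.
strawberries only: max(29/1, 4.5/0.8) = 29 servings → $17.40.
almonds + cheddar with both tight: 3.615 servings and 0.8125 servings → $3.70.
almonds + avocado with both targets exact would need a negative amount; discard.
almonds + strawberries: intersection lies outside the first quadrant.
cheddar + avocado with both tight: 1.68 servings and 6.94 servings → $16.95.
cheddar + strawberries with both tight: 2.671 servings and 4.957 servings → $5.65.
avocado + strawberries: the both-tight solution has a negative serving — not a feasible corner.
Cheapest feasible corner: $3.70.

$3.70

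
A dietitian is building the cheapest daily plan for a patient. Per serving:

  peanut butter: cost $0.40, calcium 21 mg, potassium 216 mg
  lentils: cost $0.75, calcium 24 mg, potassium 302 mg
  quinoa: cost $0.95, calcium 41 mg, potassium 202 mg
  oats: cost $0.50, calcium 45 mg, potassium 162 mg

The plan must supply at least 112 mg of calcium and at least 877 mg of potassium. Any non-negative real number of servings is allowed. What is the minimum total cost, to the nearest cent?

$1.81

A basic optimal solution has at most two foods positive. Try each food alone and each pair with both targets met exactly.
peanut butter only: max(112/21, 877/216) = 5.333 servings → $2.13.
lentils only: max(112/24, 877/302) = 4.667 servings → $3.50.
quinoa only: max(112/41, 877/202) = 4.342 servings → $4.12.
oats only: max(112/45, 877/162) = 5.414 servings → $2.71.
peanut butter + lentils: intersection lies outside the first quadrant.
peanut butter + quinoa with both tight: 2.89 servings and 1.252 servings → $2.34.
peanut butter + oats with both tight: 3.375 servings and 0.9141 servings → $1.81.
lentils + quinoa with both tight: 1.77 servings and 1.696 servings → $2.94.
lentils + oats with both tight: 2.198 servings and 1.317 servings → $2.31.
quinoa + oats: intersection lies outside the first quadrant.
Cheapest feasible corner: $1.81.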